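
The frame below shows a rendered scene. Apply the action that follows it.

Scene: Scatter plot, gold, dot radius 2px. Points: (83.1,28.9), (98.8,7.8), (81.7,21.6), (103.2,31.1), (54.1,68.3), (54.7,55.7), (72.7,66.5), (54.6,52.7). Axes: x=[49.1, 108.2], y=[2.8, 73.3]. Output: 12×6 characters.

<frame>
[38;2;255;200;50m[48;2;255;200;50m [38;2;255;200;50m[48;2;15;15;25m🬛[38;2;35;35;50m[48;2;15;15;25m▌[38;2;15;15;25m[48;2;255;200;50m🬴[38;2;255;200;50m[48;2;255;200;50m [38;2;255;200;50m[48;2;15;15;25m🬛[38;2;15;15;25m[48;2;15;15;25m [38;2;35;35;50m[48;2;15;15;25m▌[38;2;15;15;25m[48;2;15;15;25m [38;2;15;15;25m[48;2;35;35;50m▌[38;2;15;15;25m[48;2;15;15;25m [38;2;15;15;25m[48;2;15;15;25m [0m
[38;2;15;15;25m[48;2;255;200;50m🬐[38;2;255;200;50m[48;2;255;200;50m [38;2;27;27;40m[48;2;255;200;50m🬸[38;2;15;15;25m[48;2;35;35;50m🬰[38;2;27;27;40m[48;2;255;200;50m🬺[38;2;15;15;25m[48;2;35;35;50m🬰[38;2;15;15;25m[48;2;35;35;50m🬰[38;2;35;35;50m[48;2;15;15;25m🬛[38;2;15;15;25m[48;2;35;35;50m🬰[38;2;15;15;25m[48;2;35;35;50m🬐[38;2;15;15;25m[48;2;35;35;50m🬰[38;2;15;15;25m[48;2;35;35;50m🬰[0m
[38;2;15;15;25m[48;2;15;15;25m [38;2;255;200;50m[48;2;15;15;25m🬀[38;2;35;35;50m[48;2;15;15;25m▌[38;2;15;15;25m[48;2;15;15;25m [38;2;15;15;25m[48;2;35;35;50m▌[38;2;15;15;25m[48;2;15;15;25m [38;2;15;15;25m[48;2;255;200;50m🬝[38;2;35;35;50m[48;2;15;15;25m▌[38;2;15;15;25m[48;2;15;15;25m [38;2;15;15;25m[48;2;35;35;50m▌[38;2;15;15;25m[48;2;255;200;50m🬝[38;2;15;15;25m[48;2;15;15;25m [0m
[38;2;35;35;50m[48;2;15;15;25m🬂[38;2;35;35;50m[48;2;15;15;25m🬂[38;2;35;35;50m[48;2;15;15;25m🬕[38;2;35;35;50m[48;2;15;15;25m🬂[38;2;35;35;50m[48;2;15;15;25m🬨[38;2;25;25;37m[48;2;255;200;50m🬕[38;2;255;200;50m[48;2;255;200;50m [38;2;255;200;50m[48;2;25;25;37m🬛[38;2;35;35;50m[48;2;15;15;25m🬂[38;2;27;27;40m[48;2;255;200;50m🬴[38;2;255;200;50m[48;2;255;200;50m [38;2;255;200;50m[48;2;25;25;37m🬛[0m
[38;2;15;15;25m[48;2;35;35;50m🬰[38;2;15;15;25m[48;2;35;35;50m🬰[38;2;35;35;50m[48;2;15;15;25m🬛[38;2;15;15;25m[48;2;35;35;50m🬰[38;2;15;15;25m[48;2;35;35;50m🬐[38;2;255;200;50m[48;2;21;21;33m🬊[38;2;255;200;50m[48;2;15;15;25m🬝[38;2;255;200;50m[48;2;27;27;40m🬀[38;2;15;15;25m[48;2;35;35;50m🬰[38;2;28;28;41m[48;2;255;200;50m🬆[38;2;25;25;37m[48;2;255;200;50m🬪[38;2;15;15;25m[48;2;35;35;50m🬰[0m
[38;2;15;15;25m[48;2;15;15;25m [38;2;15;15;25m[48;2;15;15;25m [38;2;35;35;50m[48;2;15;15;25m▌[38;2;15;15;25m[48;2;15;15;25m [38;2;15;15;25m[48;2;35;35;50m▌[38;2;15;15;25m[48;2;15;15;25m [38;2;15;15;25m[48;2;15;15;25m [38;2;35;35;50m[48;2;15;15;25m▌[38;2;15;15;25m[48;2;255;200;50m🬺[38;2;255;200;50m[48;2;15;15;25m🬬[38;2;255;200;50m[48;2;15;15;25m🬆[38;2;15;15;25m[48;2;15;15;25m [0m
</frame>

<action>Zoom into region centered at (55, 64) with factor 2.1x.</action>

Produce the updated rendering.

<frame>
[38;2;15;15;25m[48;2;15;15;25m [38;2;15;15;25m[48;2;15;15;25m [38;2;35;35;50m[48;2;15;15;25m▌[38;2;15;15;25m[48;2;15;15;25m [38;2;15;15;25m[48;2;35;35;50m▌[38;2;15;15;25m[48;2;15;15;25m [38;2;15;15;25m[48;2;15;15;25m [38;2;35;35;50m[48;2;15;15;25m▌[38;2;15;15;25m[48;2;15;15;25m [38;2;15;15;25m[48;2;35;35;50m▌[38;2;15;15;25m[48;2;15;15;25m [38;2;15;15;25m[48;2;15;15;25m [0m
[38;2;15;15;25m[48;2;35;35;50m🬰[38;2;15;15;25m[48;2;35;35;50m🬰[38;2;35;35;50m[48;2;15;15;25m🬛[38;2;15;15;25m[48;2;35;35;50m🬰[38;2;27;27;40m[48;2;255;200;50m🬝[38;2;21;21;33m[48;2;255;200;50m🬊[38;2;15;15;25m[48;2;35;35;50m🬰[38;2;35;35;50m[48;2;15;15;25m🬛[38;2;15;15;25m[48;2;35;35;50m🬰[38;2;15;15;25m[48;2;35;35;50m🬐[38;2;15;15;25m[48;2;35;35;50m🬰[38;2;15;15;25m[48;2;35;35;50m🬰[0m
[38;2;15;15;25m[48;2;15;15;25m [38;2;15;15;25m[48;2;15;15;25m [38;2;35;35;50m[48;2;15;15;25m▌[38;2;15;15;25m[48;2;15;15;25m [38;2;255;200;50m[48;2;21;21;33m🬊[38;2;255;200;50m[48;2;15;15;25m🬝[38;2;255;200;50m[48;2;15;15;25m🬀[38;2;35;35;50m[48;2;15;15;25m▌[38;2;15;15;25m[48;2;15;15;25m [38;2;15;15;25m[48;2;35;35;50m▌[38;2;15;15;25m[48;2;15;15;25m [38;2;15;15;25m[48;2;15;15;25m [0m
[38;2;35;35;50m[48;2;15;15;25m🬂[38;2;35;35;50m[48;2;15;15;25m🬂[38;2;35;35;50m[48;2;15;15;25m🬕[38;2;35;35;50m[48;2;15;15;25m🬂[38;2;35;35;50m[48;2;15;15;25m🬨[38;2;28;28;41m[48;2;255;200;50m🬆[38;2;23;23;35m[48;2;255;200;50m🬬[38;2;35;35;50m[48;2;15;15;25m🬕[38;2;35;35;50m[48;2;15;15;25m🬂[38;2;35;35;50m[48;2;15;15;25m🬨[38;2;35;35;50m[48;2;15;15;25m🬂[38;2;35;35;50m[48;2;15;15;25m🬂[0m
[38;2;15;15;25m[48;2;35;35;50m🬰[38;2;15;15;25m[48;2;35;35;50m🬰[38;2;35;35;50m[48;2;15;15;25m🬛[38;2;15;15;25m[48;2;35;35;50m🬰[38;2;25;25;37m[48;2;255;200;50m🬛[38;2;255;200;50m[48;2;255;200;50m [38;2;255;200;50m[48;2;35;35;50m🬴[38;2;35;35;50m[48;2;15;15;25m🬛[38;2;15;15;25m[48;2;35;35;50m🬰[38;2;15;15;25m[48;2;35;35;50m🬐[38;2;15;15;25m[48;2;35;35;50m🬰[38;2;15;15;25m[48;2;35;35;50m🬰[0m
[38;2;15;15;25m[48;2;15;15;25m [38;2;15;15;25m[48;2;15;15;25m [38;2;35;35;50m[48;2;15;15;25m▌[38;2;15;15;25m[48;2;15;15;25m [38;2;15;15;25m[48;2;35;35;50m▌[38;2;255;200;50m[48;2;15;15;25m🬊[38;2;255;200;50m[48;2;15;15;25m🬀[38;2;35;35;50m[48;2;15;15;25m▌[38;2;15;15;25m[48;2;15;15;25m [38;2;15;15;25m[48;2;35;35;50m▌[38;2;15;15;25m[48;2;15;15;25m [38;2;15;15;25m[48;2;15;15;25m [0m
</frame>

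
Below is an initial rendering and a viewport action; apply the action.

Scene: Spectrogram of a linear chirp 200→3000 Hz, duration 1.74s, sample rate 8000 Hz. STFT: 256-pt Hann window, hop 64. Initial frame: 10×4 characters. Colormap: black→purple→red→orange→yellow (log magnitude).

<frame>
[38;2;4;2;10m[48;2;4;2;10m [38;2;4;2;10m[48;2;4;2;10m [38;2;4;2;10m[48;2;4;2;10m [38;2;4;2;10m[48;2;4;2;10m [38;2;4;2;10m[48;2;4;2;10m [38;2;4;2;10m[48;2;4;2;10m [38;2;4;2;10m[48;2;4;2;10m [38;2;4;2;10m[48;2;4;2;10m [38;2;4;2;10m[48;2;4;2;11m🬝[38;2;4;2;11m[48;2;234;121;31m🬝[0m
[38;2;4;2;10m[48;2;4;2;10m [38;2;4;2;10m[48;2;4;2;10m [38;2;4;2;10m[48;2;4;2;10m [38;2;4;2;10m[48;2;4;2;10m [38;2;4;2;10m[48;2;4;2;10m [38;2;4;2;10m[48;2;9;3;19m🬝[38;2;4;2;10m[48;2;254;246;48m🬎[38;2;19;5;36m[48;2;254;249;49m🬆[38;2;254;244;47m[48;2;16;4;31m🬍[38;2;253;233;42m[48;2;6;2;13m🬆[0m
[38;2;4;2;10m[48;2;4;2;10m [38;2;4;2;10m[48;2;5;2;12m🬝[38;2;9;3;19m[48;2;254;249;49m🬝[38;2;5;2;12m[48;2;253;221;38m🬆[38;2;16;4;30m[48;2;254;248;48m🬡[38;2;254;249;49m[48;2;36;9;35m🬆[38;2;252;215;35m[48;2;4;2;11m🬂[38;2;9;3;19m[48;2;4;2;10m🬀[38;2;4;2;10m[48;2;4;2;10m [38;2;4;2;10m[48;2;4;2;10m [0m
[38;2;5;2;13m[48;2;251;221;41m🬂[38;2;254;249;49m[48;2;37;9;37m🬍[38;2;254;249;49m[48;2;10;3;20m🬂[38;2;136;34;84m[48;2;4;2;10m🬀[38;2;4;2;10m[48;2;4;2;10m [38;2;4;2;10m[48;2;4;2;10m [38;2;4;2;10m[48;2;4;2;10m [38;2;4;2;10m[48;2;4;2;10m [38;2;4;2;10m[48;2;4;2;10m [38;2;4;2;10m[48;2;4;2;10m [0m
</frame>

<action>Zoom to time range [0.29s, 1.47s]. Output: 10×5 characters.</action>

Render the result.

<frame>
[38;2;4;2;10m[48;2;4;2;10m [38;2;4;2;10m[48;2;4;2;10m [38;2;4;2;10m[48;2;4;2;10m [38;2;4;2;10m[48;2;4;2;10m [38;2;4;2;10m[48;2;4;2;10m [38;2;4;2;10m[48;2;4;2;10m [38;2;4;2;10m[48;2;4;2;10m [38;2;4;2;10m[48;2;4;2;10m [38;2;4;2;10m[48;2;4;2;10m [38;2;4;2;10m[48;2;4;2;10m [0m
[38;2;4;2;10m[48;2;4;2;10m [38;2;4;2;10m[48;2;4;2;10m [38;2;4;2;10m[48;2;4;2;10m [38;2;4;2;10m[48;2;4;2;10m [38;2;4;2;10m[48;2;4;2;10m [38;2;4;2;10m[48;2;4;2;10m [38;2;4;2;10m[48;2;4;2;10m [38;2;4;2;10m[48;2;5;2;12m🬝[38;2;5;2;12m[48;2;81;20;87m🬝[38;2;5;2;13m[48;2;254;249;49m🬎[0m
[38;2;4;2;10m[48;2;4;2;10m [38;2;4;2;10m[48;2;4;2;10m [38;2;4;2;10m[48;2;4;2;10m [38;2;4;2;10m[48;2;6;2;14m🬝[38;2;6;2;14m[48;2;251;189;25m🬝[38;2;11;3;23m[48;2;254;249;49m🬎[38;2;6;2;13m[48;2;253;230;41m🬂[38;2;254;247;48m[48;2;18;4;33m🬍[38;2;253;224;39m[48;2;8;2;17m🬆[38;2;229;154;61m[48;2;4;2;11m🬂[0m
[38;2;4;2;11m[48;2;247;191;35m🬎[38;2;7;2;16m[48;2;238;188;55m🬆[38;2;31;7;43m[48;2;254;249;49m🬡[38;2;253;234;43m[48;2;7;2;15m🬎[38;2;254;249;49m[48;2;10;3;20m🬂[38;2;254;240;46m[48;2;9;3;19m🬀[38;2;7;2;15m[48;2;4;2;10m🬀[38;2;4;2;10m[48;2;4;2;10m [38;2;4;2;10m[48;2;4;2;10m [38;2;4;2;10m[48;2;4;2;10m [0m
[38;2;254;249;49m[48;2;5;2;13m🬂[38;2;36;8;64m[48;2;4;2;11m🬀[38;2;5;2;12m[48;2;4;2;10m🬀[38;2;4;2;10m[48;2;4;2;10m [38;2;4;2;10m[48;2;4;2;10m [38;2;4;2;10m[48;2;4;2;10m [38;2;4;2;10m[48;2;4;2;10m [38;2;4;2;10m[48;2;4;2;10m [38;2;4;2;10m[48;2;4;2;10m [38;2;4;2;10m[48;2;4;2;10m [0m
</frame>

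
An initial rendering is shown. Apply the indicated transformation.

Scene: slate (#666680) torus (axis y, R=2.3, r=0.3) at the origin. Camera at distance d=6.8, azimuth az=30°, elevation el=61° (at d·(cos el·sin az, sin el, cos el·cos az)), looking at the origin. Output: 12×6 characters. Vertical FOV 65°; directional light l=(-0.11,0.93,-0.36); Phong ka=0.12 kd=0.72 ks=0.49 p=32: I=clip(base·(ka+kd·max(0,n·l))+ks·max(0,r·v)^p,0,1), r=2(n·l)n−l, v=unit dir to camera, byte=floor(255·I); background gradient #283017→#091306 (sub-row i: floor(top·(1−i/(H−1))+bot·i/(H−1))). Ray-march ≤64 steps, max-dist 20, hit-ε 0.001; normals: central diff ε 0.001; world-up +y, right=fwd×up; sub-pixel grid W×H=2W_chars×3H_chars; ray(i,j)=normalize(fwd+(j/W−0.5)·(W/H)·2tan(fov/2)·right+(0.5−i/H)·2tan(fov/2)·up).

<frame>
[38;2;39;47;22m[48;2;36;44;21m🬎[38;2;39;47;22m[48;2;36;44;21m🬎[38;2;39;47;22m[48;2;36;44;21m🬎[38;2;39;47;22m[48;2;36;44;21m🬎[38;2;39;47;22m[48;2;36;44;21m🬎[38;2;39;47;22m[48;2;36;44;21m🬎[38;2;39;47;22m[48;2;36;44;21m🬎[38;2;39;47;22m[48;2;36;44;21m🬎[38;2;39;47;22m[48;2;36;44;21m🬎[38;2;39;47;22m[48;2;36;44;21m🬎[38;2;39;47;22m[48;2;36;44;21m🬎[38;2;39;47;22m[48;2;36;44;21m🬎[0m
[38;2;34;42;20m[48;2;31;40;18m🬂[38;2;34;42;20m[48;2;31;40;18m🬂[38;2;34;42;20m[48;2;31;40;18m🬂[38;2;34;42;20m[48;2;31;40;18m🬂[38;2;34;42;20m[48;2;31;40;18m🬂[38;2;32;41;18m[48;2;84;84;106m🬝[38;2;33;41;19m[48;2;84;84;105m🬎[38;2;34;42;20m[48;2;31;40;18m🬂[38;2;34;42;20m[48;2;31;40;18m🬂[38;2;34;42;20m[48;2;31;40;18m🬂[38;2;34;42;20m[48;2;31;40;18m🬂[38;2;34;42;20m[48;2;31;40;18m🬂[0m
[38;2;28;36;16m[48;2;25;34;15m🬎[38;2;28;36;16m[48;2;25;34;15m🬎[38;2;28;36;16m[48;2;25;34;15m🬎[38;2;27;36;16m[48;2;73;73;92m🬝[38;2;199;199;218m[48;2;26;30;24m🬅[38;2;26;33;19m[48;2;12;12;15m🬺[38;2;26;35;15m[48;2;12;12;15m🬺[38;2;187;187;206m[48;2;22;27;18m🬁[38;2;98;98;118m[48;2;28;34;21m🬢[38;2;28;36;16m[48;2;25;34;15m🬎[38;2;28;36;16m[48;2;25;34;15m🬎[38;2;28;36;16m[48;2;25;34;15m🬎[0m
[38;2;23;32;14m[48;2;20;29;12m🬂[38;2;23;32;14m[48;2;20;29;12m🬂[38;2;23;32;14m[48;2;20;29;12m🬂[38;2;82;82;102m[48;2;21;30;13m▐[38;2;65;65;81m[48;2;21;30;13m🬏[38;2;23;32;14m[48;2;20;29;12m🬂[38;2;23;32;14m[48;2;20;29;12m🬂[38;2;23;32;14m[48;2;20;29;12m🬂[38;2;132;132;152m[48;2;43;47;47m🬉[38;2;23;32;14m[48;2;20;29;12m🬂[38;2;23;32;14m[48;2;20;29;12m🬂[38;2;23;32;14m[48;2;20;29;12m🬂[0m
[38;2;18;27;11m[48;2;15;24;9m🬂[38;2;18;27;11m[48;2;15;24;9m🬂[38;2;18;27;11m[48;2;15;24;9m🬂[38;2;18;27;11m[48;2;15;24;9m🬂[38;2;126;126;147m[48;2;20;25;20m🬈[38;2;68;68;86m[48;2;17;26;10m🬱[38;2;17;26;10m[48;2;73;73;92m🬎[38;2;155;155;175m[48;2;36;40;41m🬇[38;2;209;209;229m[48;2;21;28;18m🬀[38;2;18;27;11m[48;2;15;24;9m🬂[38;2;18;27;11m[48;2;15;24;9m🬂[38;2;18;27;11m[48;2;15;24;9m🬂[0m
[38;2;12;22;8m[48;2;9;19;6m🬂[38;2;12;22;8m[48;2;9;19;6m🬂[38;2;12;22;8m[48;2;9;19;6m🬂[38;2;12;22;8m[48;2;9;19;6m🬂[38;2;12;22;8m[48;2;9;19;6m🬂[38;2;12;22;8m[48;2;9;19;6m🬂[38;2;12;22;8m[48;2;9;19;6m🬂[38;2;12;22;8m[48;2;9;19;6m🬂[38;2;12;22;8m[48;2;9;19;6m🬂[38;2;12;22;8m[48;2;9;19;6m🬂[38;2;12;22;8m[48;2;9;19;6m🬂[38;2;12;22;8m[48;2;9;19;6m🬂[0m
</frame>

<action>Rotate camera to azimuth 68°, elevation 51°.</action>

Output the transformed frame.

<frame>
[38;2;39;47;22m[48;2;36;44;21m🬎[38;2;39;47;22m[48;2;36;44;21m🬎[38;2;39;47;22m[48;2;36;44;21m🬎[38;2;39;47;22m[48;2;36;44;21m🬎[38;2;39;47;22m[48;2;36;44;21m🬎[38;2;39;47;22m[48;2;36;44;21m🬎[38;2;39;47;22m[48;2;36;44;21m🬎[38;2;39;47;22m[48;2;36;44;21m🬎[38;2;39;47;22m[48;2;36;44;21m🬎[38;2;39;47;22m[48;2;36;44;21m🬎[38;2;39;47;22m[48;2;36;44;21m🬎[38;2;39;47;22m[48;2;36;44;21m🬎[0m
[38;2;34;42;20m[48;2;31;40;18m🬂[38;2;34;42;20m[48;2;31;40;18m🬂[38;2;34;42;20m[48;2;31;40;18m🬂[38;2;34;42;20m[48;2;31;40;18m🬂[38;2;34;42;20m[48;2;31;40;18m🬂[38;2;34;42;20m[48;2;31;40;18m🬂[38;2;34;42;20m[48;2;31;40;18m🬂[38;2;34;42;20m[48;2;31;40;18m🬂[38;2;34;42;20m[48;2;31;40;18m🬂[38;2;34;42;20m[48;2;31;40;18m🬂[38;2;34;42;20m[48;2;31;40;18m🬂[38;2;34;42;20m[48;2;31;40;18m🬂[0m
[38;2;28;36;16m[48;2;25;34;15m🬎[38;2;28;36;16m[48;2;25;34;15m🬎[38;2;28;36;16m[48;2;25;34;15m🬎[38;2;27;36;16m[48;2;58;58;73m🬝[38;2;70;70;89m[48;2;32;38;27m🬓[38;2;179;179;198m[48;2;30;37;24m🬀[38;2;36;36;46m[48;2;26;35;15m🬂[38;2;71;71;88m[48;2;24;31;16m🬀[38;2;82;82;103m[48;2;28;34;20m🬢[38;2;28;36;16m[48;2;25;34;15m🬎[38;2;28;36;16m[48;2;25;34;15m🬎[38;2;28;36;16m[48;2;25;34;15m🬎[0m
[38;2;23;32;14m[48;2;20;29;12m🬂[38;2;23;32;14m[48;2;20;29;12m🬂[38;2;23;32;14m[48;2;20;29;12m🬂[38;2;75;75;95m[48;2;21;30;13m▐[38;2;76;76;96m[48;2;21;30;13m🬏[38;2;23;32;14m[48;2;20;29;12m🬂[38;2;23;32;14m[48;2;20;29;12m🬂[38;2;23;32;14m[48;2;20;29;12m🬂[38;2;31;37;29m[48;2;88;88;108m▌[38;2;23;32;14m[48;2;20;29;12m🬂[38;2;23;32;14m[48;2;20;29;12m🬂[38;2;23;32;14m[48;2;20;29;12m🬂[0m
[38;2;18;27;11m[48;2;15;24;9m🬂[38;2;18;27;11m[48;2;15;24;9m🬂[38;2;18;27;11m[48;2;15;24;9m🬂[38;2;15;25;9m[48;2;12;12;15m🬺[38;2;72;72;90m[48;2;14;21;12m🬊[38;2;26;31;28m[48;2;83;83;104m🬰[38;2;18;27;11m[48;2;65;65;81m🬂[38;2;72;72;89m[48;2;22;28;21m🬍[38;2;186;186;207m[48;2;22;28;23m🬀[38;2;18;27;11m[48;2;15;24;9m🬂[38;2;18;27;11m[48;2;15;24;9m🬂[38;2;18;27;11m[48;2;15;24;9m🬂[0m
[38;2;12;22;8m[48;2;9;19;6m🬂[38;2;12;22;8m[48;2;9;19;6m🬂[38;2;12;22;8m[48;2;9;19;6m🬂[38;2;12;22;8m[48;2;9;19;6m🬂[38;2;12;22;8m[48;2;9;19;6m🬂[38;2;12;22;8m[48;2;9;19;6m🬂[38;2;12;22;8m[48;2;9;19;6m🬂[38;2;12;22;8m[48;2;9;19;6m🬂[38;2;12;22;8m[48;2;9;19;6m🬂[38;2;12;22;8m[48;2;9;19;6m🬂[38;2;12;22;8m[48;2;9;19;6m🬂[38;2;12;22;8m[48;2;9;19;6m🬂[0m
</frame>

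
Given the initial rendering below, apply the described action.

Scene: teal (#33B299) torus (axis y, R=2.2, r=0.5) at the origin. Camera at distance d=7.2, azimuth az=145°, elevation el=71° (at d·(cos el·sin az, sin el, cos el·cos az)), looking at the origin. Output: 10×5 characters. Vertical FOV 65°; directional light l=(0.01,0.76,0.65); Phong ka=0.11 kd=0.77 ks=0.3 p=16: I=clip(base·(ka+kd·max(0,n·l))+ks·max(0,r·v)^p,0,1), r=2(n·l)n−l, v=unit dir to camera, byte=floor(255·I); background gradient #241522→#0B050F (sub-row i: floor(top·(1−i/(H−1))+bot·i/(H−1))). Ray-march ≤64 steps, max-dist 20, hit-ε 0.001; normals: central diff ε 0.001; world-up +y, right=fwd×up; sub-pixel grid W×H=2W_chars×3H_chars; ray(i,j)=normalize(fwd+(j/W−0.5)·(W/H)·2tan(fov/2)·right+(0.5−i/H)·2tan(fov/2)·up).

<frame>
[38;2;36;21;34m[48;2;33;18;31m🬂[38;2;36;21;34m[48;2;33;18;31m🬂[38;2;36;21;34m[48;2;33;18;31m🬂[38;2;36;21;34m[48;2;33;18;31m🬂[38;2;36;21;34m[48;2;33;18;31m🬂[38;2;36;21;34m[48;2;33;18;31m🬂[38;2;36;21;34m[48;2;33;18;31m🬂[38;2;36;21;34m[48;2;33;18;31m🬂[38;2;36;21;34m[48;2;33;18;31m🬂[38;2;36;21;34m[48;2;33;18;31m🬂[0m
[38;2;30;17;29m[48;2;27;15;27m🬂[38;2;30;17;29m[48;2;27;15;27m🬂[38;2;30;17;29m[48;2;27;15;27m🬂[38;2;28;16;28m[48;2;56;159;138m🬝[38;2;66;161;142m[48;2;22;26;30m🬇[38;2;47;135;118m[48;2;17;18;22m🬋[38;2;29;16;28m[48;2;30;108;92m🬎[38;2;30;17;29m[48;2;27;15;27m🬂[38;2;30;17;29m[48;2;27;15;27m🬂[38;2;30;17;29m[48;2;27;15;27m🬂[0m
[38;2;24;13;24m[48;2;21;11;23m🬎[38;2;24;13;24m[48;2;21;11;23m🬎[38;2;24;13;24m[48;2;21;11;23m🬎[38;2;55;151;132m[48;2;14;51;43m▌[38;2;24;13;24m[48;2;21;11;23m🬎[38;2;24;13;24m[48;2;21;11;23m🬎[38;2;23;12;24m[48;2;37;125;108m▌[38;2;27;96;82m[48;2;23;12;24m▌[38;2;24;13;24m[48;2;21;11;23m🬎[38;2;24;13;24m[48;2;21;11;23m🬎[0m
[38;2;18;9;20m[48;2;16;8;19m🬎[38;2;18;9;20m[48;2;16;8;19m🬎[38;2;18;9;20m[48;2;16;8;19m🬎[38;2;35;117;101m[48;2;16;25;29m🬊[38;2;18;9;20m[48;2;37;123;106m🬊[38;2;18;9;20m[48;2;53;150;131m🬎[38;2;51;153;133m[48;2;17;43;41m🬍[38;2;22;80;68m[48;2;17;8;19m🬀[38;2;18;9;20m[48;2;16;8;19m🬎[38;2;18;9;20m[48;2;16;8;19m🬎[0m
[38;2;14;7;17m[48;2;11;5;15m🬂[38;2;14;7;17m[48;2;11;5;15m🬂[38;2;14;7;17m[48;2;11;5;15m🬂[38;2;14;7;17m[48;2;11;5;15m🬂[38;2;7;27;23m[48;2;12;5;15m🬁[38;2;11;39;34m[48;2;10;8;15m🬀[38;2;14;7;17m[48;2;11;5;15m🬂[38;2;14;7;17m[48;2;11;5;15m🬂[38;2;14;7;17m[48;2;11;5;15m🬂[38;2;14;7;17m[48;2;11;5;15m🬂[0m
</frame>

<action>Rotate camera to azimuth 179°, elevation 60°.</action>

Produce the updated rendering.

<frame>
[38;2;36;21;34m[48;2;33;18;31m🬂[38;2;36;21;34m[48;2;33;18;31m🬂[38;2;36;21;34m[48;2;33;18;31m🬂[38;2;36;21;34m[48;2;33;18;31m🬂[38;2;36;21;34m[48;2;33;18;31m🬂[38;2;36;21;34m[48;2;33;18;31m🬂[38;2;36;21;34m[48;2;33;18;31m🬂[38;2;36;21;34m[48;2;33;18;31m🬂[38;2;36;21;34m[48;2;33;18;31m🬂[38;2;36;21;34m[48;2;33;18;31m🬂[0m
[38;2;30;17;29m[48;2;27;15;27m🬂[38;2;30;17;29m[48;2;27;15;27m🬂[38;2;30;17;29m[48;2;27;15;27m🬂[38;2;30;17;29m[48;2;27;15;27m🬂[38;2;24;18;27m[48;2;35;104;90m🬬[38;2;29;16;28m[48;2;6;24;20m🬎[38;2;37;106;92m[48;2;28;16;28m🬏[38;2;30;17;29m[48;2;27;15;27m🬂[38;2;30;17;29m[48;2;27;15;27m🬂[38;2;30;17;29m[48;2;27;15;27m🬂[0m
[38;2;24;13;24m[48;2;21;11;23m🬎[38;2;24;13;24m[48;2;21;11;23m🬎[38;2;24;13;24m[48;2;21;11;23m🬎[38;2;22;43;43m[48;2;33;110;95m🬈[38;2;5;19;16m[48;2;22;12;23m🬀[38;2;24;13;24m[48;2;21;11;23m🬎[38;2;16;14;21m[48;2;28;94;81m▌[38;2;35;120;103m[48;2;23;13;24m🬓[38;2;24;13;24m[48;2;21;11;23m🬎[38;2;24;13;24m[48;2;21;11;23m🬎[0m
[38;2;18;9;20m[48;2;16;8;19m🬎[38;2;18;9;20m[48;2;16;8;19m🬎[38;2;18;9;20m[48;2;16;8;19m🬎[38;2;36;117;101m[48;2;8;15;17m🬊[38;2;47;138;120m[48;2;19;26;32m🬢[38;2;18;9;20m[48;2;34;115;99m🬎[38;2;51;144;126m[48;2;15;35;34m🬍[38;2;26;93;80m[48;2;14;10;19m🬀[38;2;18;9;20m[48;2;16;8;19m🬎[38;2;18;9;20m[48;2;16;8;19m🬎[0m
[38;2;14;7;17m[48;2;11;5;15m🬂[38;2;14;7;17m[48;2;11;5;15m🬂[38;2;14;7;17m[48;2;11;5;15m🬂[38;2;14;7;17m[48;2;11;5;15m🬂[38;2;5;19;16m[48;2;12;5;15m🬁[38;2;5;19;16m[48;2;11;5;15m🬂[38;2;14;7;17m[48;2;11;5;15m🬂[38;2;14;7;17m[48;2;11;5;15m🬂[38;2;14;7;17m[48;2;11;5;15m🬂[38;2;14;7;17m[48;2;11;5;15m🬂[0m
</frame>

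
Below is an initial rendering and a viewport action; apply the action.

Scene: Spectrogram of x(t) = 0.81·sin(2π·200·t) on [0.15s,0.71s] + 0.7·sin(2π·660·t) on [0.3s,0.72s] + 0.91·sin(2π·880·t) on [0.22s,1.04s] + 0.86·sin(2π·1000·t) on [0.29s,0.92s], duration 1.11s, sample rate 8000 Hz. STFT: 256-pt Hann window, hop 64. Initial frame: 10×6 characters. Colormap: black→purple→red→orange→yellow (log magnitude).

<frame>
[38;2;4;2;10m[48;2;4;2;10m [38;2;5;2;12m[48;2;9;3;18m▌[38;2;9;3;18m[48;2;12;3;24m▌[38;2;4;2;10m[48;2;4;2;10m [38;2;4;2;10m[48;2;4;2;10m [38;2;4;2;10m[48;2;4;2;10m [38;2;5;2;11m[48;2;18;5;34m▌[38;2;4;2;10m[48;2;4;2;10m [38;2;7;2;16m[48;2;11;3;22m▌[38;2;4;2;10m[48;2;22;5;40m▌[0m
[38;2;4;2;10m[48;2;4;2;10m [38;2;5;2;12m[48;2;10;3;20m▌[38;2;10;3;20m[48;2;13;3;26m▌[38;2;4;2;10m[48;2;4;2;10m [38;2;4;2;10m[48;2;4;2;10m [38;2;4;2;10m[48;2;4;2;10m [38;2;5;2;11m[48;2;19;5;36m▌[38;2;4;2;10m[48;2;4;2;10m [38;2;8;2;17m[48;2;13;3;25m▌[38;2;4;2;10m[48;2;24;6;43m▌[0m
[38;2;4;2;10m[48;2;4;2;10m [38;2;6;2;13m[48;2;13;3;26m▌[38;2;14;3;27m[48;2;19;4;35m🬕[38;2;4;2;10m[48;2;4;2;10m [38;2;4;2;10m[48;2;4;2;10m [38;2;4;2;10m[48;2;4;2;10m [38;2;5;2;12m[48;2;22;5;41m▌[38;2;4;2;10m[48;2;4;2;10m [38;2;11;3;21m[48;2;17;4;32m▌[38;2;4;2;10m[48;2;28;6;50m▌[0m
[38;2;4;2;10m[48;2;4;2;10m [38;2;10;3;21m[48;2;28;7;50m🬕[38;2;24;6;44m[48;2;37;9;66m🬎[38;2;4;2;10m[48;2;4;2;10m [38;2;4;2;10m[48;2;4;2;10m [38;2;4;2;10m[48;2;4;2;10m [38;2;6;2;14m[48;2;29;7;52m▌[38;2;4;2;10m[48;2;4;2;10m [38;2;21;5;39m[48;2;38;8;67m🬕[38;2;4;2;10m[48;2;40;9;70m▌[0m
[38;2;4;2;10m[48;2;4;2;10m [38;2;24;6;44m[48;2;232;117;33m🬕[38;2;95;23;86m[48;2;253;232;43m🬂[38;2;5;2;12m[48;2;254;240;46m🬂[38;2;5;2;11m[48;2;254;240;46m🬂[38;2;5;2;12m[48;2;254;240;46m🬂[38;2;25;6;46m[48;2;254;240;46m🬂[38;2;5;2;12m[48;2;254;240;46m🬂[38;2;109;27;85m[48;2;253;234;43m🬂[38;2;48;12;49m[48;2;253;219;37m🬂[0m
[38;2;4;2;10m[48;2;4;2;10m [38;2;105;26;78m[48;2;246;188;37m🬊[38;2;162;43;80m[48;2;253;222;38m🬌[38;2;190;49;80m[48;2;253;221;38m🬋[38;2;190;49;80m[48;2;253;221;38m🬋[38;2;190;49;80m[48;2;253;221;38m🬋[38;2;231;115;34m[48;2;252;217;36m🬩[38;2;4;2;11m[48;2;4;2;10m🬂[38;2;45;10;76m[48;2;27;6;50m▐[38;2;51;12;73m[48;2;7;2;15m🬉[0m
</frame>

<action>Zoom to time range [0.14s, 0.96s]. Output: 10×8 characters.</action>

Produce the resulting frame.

<frame>
[38;2;5;2;11m[48;2;9;3;19m▌[38;2;6;2;14m[48;2;12;3;24m▌[38;2;6;2;13m[48;2;4;2;10m▌[38;2;4;2;10m[48;2;4;2;10m [38;2;4;2;10m[48;2;4;2;10m [38;2;4;2;10m[48;2;4;2;10m [38;2;4;2;10m[48;2;4;2;10m [38;2;4;2;10m[48;2;16;4;31m▐[38;2;4;2;10m[48;2;4;2;10m [38;2;4;2;10m[48;2;10;3;21m▌[0m
[38;2;5;2;11m[48;2;10;3;20m▌[38;2;7;2;15m[48;2;13;3;26m▌[38;2;4;2;10m[48;2;6;2;13m▐[38;2;4;2;10m[48;2;4;2;10m [38;2;4;2;10m[48;2;4;2;10m [38;2;4;2;10m[48;2;4;2;10m [38;2;4;2;10m[48;2;4;2;10m [38;2;4;2;10m[48;2;17;4;32m▐[38;2;4;2;10m[48;2;4;2;10m [38;2;4;2;10m[48;2;11;3;22m▌[0m
[38;2;5;2;12m[48;2;12;3;23m▌[38;2;7;2;17m[48;2;15;4;29m▌[38;2;4;2;10m[48;2;6;2;14m▐[38;2;4;2;10m[48;2;4;2;10m [38;2;4;2;10m[48;2;4;2;10m [38;2;4;2;10m[48;2;4;2;10m [38;2;4;2;10m[48;2;4;2;10m [38;2;4;2;10m[48;2;18;5;34m▐[38;2;4;2;10m[48;2;4;2;10m [38;2;4;2;10m[48;2;12;3;24m▌[0m
[38;2;5;2;12m[48;2;15;4;29m▌[38;2;10;3;20m[48;2;20;4;36m▌[38;2;4;2;10m[48;2;7;2;16m▐[38;2;4;2;10m[48;2;4;2;10m [38;2;4;2;10m[48;2;4;2;10m [38;2;4;2;10m[48;2;4;2;10m [38;2;4;2;10m[48;2;4;2;10m [38;2;4;2;10m[48;2;21;5;38m▐[38;2;4;2;10m[48;2;4;2;10m [38;2;4;2;10m[48;2;16;4;30m▌[0m
[38;2;6;2;14m[48;2;24;6;43m▌[38;2;17;4;32m[48;2;33;8;59m🬕[38;2;4;2;10m[48;2;10;3;20m▐[38;2;4;2;10m[48;2;4;2;10m [38;2;4;2;10m[48;2;4;2;10m [38;2;4;2;10m[48;2;4;2;10m [38;2;4;2;10m[48;2;4;2;10m [38;2;4;2;10m[48;2;25;6;46m▐[38;2;4;2;10m[48;2;4;2;10m [38;2;4;2;10m[48;2;25;6;45m▌[0m
[38;2;22;5;40m[48;2;157;40;82m🬝[38;2;54;13;69m[48;2;254;235;43m🬝[38;2;9;3;19m[48;2;254;238;45m🬎[38;2;4;2;10m[48;2;254;238;45m🬎[38;2;4;2;10m[48;2;254;239;45m🬎[38;2;4;2;10m[48;2;254;238;45m🬎[38;2;4;2;10m[48;2;254;238;45m🬎[38;2;18;4;34m[48;2;254;238;45m🬎[38;2;4;2;10m[48;2;254;238;45m🬎[38;2;31;8;45m[48;2;254;239;45m🬎[0m
[38;2;39;9;48m[48;2;235;136;36m🬲[38;2;250;196;31m[48;2;88;21;81m🬨[38;2;253;230;41m[48;2;251;172;18m🬰[38;2;253;230;41m[48;2;251;171;18m🬰[38;2;253;230;41m[48;2;251;171;18m🬰[38;2;253;230;41m[48;2;251;171;18m🬰[38;2;253;230;41m[48;2;251;171;18m🬰[38;2;252;218;36m[48;2;21;5;38m🬕[38;2;254;242;46m[48;2;21;5;38m🬂[38;2;254;244;47m[48;2;53;13;61m🬂[0m
[38;2;55;12;89m[48;2;243;172;35m🬂[38;2;60;14;72m[48;2;238;161;42m🬂[38;2;27;6;49m[48;2;238;161;42m🬂[38;2;11;3;22m[48;2;238;160;43m🬂[38;2;11;3;22m[48;2;238;160;43m🬂[38;2;11;3;22m[48;2;238;160;43m🬂[38;2;11;3;22m[48;2;238;160;43m🬂[38;2;24;6;29m[48;2;250;183;26m🬨[38;2;4;2;10m[48;2;4;2;10m [38;2;4;2;10m[48;2;36;8;64m▌[0m
</frame>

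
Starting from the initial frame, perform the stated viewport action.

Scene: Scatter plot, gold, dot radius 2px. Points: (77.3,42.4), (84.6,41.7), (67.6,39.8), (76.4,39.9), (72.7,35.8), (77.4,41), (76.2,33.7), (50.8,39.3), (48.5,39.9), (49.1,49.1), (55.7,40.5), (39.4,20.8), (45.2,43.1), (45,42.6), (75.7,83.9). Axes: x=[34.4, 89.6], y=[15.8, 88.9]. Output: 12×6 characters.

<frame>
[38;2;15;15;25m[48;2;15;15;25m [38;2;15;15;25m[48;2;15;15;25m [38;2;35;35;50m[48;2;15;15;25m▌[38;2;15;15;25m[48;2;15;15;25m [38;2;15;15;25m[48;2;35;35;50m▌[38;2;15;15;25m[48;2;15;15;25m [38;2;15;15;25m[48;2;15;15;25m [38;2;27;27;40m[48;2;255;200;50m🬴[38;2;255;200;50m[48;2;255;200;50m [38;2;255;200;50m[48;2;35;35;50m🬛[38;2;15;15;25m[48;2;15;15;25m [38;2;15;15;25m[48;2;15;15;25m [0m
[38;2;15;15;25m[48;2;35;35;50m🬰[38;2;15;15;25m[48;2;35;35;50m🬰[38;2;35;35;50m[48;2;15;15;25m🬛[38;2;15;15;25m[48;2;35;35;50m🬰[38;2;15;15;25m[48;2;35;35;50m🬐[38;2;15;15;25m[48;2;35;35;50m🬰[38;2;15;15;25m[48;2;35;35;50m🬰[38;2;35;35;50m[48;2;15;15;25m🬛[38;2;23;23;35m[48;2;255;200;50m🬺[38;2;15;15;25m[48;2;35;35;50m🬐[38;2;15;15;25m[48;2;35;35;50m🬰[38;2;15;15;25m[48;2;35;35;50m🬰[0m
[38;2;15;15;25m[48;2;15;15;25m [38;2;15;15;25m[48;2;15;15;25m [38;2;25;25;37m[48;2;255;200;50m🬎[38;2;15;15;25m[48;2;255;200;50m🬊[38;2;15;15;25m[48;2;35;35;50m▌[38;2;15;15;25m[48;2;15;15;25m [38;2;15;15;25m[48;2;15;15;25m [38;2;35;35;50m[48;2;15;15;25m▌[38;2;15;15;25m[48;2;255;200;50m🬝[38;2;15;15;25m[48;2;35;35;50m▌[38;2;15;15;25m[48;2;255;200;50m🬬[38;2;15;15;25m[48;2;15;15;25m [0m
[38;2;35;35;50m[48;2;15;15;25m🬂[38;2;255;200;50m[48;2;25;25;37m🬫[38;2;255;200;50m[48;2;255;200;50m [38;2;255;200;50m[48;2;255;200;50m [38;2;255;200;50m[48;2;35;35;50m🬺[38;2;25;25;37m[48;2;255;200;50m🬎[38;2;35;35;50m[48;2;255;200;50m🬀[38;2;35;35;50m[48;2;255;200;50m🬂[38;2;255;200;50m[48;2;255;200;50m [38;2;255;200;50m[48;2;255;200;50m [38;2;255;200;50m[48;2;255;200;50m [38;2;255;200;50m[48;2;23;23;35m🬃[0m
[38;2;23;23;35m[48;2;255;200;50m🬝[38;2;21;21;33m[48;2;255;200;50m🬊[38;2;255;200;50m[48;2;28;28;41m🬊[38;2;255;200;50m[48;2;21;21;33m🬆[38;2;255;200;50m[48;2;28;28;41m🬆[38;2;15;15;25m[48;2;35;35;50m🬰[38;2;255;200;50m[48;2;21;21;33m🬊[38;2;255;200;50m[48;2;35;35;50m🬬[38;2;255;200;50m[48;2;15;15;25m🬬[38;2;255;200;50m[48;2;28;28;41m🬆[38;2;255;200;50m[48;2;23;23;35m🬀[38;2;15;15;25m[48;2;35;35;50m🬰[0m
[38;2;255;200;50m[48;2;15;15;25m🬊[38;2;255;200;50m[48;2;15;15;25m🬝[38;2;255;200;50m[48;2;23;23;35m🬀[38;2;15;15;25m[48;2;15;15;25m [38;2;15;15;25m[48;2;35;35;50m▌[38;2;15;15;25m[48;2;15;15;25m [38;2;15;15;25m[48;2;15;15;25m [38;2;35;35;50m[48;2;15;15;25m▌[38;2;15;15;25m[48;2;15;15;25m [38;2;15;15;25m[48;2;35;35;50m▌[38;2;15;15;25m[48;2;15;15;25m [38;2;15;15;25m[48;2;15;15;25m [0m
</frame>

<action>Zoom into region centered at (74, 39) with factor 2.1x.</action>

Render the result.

<frame>
[38;2;15;15;25m[48;2;15;15;25m [38;2;15;15;25m[48;2;15;15;25m [38;2;35;35;50m[48;2;15;15;25m▌[38;2;15;15;25m[48;2;15;15;25m [38;2;15;15;25m[48;2;35;35;50m▌[38;2;15;15;25m[48;2;15;15;25m [38;2;15;15;25m[48;2;15;15;25m [38;2;35;35;50m[48;2;15;15;25m▌[38;2;15;15;25m[48;2;15;15;25m [38;2;15;15;25m[48;2;35;35;50m▌[38;2;15;15;25m[48;2;15;15;25m [38;2;15;15;25m[48;2;15;15;25m [0m
[38;2;15;15;25m[48;2;35;35;50m🬰[38;2;15;15;25m[48;2;35;35;50m🬰[38;2;35;35;50m[48;2;15;15;25m🬛[38;2;15;15;25m[48;2;35;35;50m🬰[38;2;15;15;25m[48;2;35;35;50m🬐[38;2;15;15;25m[48;2;35;35;50m🬰[38;2;23;23;35m[48;2;255;200;50m🬝[38;2;28;28;41m[48;2;255;200;50m🬊[38;2;15;15;25m[48;2;35;35;50m🬰[38;2;15;15;25m[48;2;35;35;50m🬐[38;2;23;23;35m[48;2;255;200;50m🬬[38;2;15;15;25m[48;2;35;35;50m🬰[0m
[38;2;15;15;25m[48;2;15;15;25m [38;2;15;15;25m[48;2;255;200;50m🬝[38;2;35;35;50m[48;2;255;200;50m🬀[38;2;15;15;25m[48;2;255;200;50m🬊[38;2;15;15;25m[48;2;35;35;50m▌[38;2;15;15;25m[48;2;255;200;50m🬎[38;2;255;200;50m[48;2;255;200;50m [38;2;255;200;50m[48;2;255;200;50m [38;2;255;200;50m[48;2;15;15;25m🬄[38;2;15;15;25m[48;2;255;200;50m🬐[38;2;255;200;50m[48;2;255;200;50m [38;2;15;15;25m[48;2;255;200;50m🬸[0m
[38;2;35;35;50m[48;2;15;15;25m🬂[38;2;35;35;50m[48;2;15;15;25m🬂[38;2;255;200;50m[48;2;28;28;41m🬊[38;2;255;200;50m[48;2;19;19;30m🬀[38;2;255;200;50m[48;2;25;25;37m🬫[38;2;255;200;50m[48;2;255;200;50m [38;2;255;200;50m[48;2;255;200;50m [38;2;255;200;50m[48;2;25;25;37m🬲[38;2;35;35;50m[48;2;15;15;25m🬂[38;2;35;35;50m[48;2;15;15;25m🬨[38;2;255;200;50m[48;2;19;19;30m🬀[38;2;35;35;50m[48;2;15;15;25m🬂[0m
[38;2;15;15;25m[48;2;35;35;50m🬰[38;2;15;15;25m[48;2;35;35;50m🬰[38;2;35;35;50m[48;2;15;15;25m🬛[38;2;15;15;25m[48;2;35;35;50m🬰[38;2;15;15;25m[48;2;35;35;50m🬐[38;2;255;200;50m[48;2;23;23;35m🬀[38;2;255;200;50m[48;2;21;21;33m🬊[38;2;255;200;50m[48;2;27;27;40m🬀[38;2;15;15;25m[48;2;35;35;50m🬰[38;2;15;15;25m[48;2;35;35;50m🬐[38;2;15;15;25m[48;2;35;35;50m🬰[38;2;15;15;25m[48;2;35;35;50m🬰[0m
[38;2;15;15;25m[48;2;15;15;25m [38;2;15;15;25m[48;2;15;15;25m [38;2;35;35;50m[48;2;15;15;25m▌[38;2;15;15;25m[48;2;15;15;25m [38;2;15;15;25m[48;2;35;35;50m▌[38;2;15;15;25m[48;2;15;15;25m [38;2;15;15;25m[48;2;15;15;25m [38;2;35;35;50m[48;2;15;15;25m▌[38;2;15;15;25m[48;2;15;15;25m [38;2;15;15;25m[48;2;35;35;50m▌[38;2;15;15;25m[48;2;15;15;25m [38;2;15;15;25m[48;2;15;15;25m [0m
</frame>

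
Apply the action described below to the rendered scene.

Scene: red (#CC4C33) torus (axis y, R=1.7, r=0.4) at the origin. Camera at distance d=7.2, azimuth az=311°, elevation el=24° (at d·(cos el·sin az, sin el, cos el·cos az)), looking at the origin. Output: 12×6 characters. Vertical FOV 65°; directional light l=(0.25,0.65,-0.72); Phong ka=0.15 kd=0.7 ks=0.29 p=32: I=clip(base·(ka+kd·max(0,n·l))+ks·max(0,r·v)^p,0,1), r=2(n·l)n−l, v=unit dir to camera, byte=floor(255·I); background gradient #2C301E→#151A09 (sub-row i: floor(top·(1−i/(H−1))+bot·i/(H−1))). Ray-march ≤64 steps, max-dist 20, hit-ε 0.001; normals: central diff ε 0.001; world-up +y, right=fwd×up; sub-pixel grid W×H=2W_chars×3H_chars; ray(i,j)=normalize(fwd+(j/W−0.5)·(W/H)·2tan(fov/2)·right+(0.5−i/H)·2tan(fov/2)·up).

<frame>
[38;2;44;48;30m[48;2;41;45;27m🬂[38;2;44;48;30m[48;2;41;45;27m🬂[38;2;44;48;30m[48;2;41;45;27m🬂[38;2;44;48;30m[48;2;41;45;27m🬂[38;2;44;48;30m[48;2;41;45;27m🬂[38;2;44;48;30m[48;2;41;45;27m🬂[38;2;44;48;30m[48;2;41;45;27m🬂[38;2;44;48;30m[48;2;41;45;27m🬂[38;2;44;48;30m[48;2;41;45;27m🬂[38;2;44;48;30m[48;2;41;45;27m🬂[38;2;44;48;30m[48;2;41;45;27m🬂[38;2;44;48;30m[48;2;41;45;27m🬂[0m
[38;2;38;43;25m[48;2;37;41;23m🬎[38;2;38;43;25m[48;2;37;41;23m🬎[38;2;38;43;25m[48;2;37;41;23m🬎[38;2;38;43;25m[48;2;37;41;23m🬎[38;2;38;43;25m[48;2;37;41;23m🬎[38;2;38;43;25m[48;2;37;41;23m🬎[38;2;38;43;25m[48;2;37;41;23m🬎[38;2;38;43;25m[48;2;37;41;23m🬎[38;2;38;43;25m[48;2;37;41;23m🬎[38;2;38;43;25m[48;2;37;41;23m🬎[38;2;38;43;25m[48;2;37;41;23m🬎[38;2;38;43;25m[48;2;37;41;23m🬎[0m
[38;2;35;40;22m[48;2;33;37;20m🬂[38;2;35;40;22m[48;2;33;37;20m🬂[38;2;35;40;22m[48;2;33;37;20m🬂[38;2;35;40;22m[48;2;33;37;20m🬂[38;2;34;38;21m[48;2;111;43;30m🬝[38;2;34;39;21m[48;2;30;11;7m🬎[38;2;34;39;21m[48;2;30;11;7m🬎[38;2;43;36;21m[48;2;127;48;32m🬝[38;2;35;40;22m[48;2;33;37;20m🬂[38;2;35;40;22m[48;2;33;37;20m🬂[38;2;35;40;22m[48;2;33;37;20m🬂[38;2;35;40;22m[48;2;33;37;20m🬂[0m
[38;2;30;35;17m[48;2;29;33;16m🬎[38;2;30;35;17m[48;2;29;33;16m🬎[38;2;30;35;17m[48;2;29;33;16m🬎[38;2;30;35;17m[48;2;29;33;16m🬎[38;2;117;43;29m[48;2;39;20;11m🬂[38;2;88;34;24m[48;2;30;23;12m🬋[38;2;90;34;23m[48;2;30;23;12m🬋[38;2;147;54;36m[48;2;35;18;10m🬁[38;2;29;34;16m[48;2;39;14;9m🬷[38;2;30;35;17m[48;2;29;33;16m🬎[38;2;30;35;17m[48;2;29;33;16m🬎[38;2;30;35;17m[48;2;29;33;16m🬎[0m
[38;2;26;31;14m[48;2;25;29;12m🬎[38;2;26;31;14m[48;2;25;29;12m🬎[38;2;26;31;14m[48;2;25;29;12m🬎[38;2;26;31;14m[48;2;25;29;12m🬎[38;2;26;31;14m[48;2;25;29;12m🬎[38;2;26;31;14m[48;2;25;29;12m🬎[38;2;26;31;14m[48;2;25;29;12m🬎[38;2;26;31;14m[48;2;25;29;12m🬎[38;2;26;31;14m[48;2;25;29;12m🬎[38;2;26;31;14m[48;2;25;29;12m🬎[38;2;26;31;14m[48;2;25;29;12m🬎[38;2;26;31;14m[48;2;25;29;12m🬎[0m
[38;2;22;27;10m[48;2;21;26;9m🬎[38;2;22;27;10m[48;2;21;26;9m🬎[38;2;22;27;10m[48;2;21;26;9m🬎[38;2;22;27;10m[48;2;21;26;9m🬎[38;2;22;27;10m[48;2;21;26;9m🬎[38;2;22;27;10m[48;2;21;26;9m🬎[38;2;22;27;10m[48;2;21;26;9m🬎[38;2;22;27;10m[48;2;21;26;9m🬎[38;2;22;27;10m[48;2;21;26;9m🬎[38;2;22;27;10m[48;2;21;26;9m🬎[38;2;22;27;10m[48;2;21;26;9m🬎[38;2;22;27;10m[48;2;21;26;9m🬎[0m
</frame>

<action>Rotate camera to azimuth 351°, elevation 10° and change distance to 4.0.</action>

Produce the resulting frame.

<frame>
[38;2;44;48;30m[48;2;41;45;27m🬂[38;2;44;48;30m[48;2;41;45;27m🬂[38;2;44;48;30m[48;2;41;45;27m🬂[38;2;44;48;30m[48;2;41;45;27m🬂[38;2;44;48;30m[48;2;41;45;27m🬂[38;2;44;48;30m[48;2;41;45;27m🬂[38;2;44;48;30m[48;2;41;45;27m🬂[38;2;44;48;30m[48;2;41;45;27m🬂[38;2;44;48;30m[48;2;41;45;27m🬂[38;2;44;48;30m[48;2;41;45;27m🬂[38;2;44;48;30m[48;2;41;45;27m🬂[38;2;44;48;30m[48;2;41;45;27m🬂[0m
[38;2;38;43;25m[48;2;37;41;23m🬎[38;2;38;43;25m[48;2;37;41;23m🬎[38;2;38;43;25m[48;2;37;41;23m🬎[38;2;38;43;25m[48;2;37;41;23m🬎[38;2;38;43;25m[48;2;37;41;23m🬎[38;2;38;43;25m[48;2;37;41;23m🬎[38;2;38;43;25m[48;2;37;41;23m🬎[38;2;38;43;25m[48;2;37;41;23m🬎[38;2;38;43;25m[48;2;37;41;23m🬎[38;2;38;43;25m[48;2;37;41;23m🬎[38;2;38;43;25m[48;2;37;41;23m🬎[38;2;38;43;25m[48;2;37;41;23m🬎[0m
[38;2;35;40;22m[48;2;33;37;20m🬂[38;2;35;40;22m[48;2;33;37;20m🬂[38;2;34;38;21m[48;2;106;39;26m🬝[38;2;34;38;21m[48;2;118;51;38m🬝[38;2;66;25;17m[48;2;33;33;18m🬏[38;2;34;39;21m[48;2;30;11;7m🬎[38;2;34;39;21m[48;2;30;11;7m🬎[38;2;34;39;21m[48;2;30;11;7m🬎[38;2;34;33;18m[48;2;82;32;23m🬝[38;2;34;38;21m[48;2;112;41;28m🬝[38;2;35;40;22m[48;2;33;37;20m🬂[38;2;35;40;22m[48;2;33;37;20m🬂[0m
[38;2;30;35;17m[48;2;29;33;16m🬎[38;2;30;35;17m[48;2;29;33;16m🬎[38;2;30;11;7m[48;2;30;11;7m [38;2;38;14;9m[48;2;30;11;7m🬁[38;2;43;16;10m[48;2;30;11;7m🬂[38;2;49;18;12m[48;2;30;11;7m🬂[38;2;51;19;12m[48;2;30;11;7m🬂[38;2;51;19;12m[48;2;30;11;7m🬂[38;2;48;17;11m[48;2;30;11;7m🬂[38;2;43;15;10m[48;2;30;11;7m🬂[38;2;30;34;17m[48;2;33;12;7m▐[38;2;30;35;17m[48;2;29;33;16m🬎[0m
[38;2;26;31;14m[48;2;25;29;12m🬎[38;2;26;31;14m[48;2;25;29;12m🬎[38;2;25;30;13m[48;2;30;11;7m🬺[38;2;30;11;7m[48;2;25;30;12m🬂[38;2;30;11;7m[48;2;25;29;12m🬎[38;2;30;11;7m[48;2;25;29;12m🬎[38;2;30;11;7m[48;2;25;29;12m🬎[38;2;30;11;7m[48;2;25;29;12m🬎[38;2;30;11;7m[48;2;25;29;12m🬆[38;2;30;11;7m[48;2;25;30;12m🬂[38;2;26;31;14m[48;2;25;29;12m🬎[38;2;26;31;14m[48;2;25;29;12m🬎[0m
[38;2;22;27;10m[48;2;21;26;9m🬎[38;2;22;27;10m[48;2;21;26;9m🬎[38;2;22;27;10m[48;2;21;26;9m🬎[38;2;22;27;10m[48;2;21;26;9m🬎[38;2;22;27;10m[48;2;21;26;9m🬎[38;2;22;27;10m[48;2;21;26;9m🬎[38;2;22;27;10m[48;2;21;26;9m🬎[38;2;22;27;10m[48;2;21;26;9m🬎[38;2;22;27;10m[48;2;21;26;9m🬎[38;2;22;27;10m[48;2;21;26;9m🬎[38;2;22;27;10m[48;2;21;26;9m🬎[38;2;22;27;10m[48;2;21;26;9m🬎[0m
</frame>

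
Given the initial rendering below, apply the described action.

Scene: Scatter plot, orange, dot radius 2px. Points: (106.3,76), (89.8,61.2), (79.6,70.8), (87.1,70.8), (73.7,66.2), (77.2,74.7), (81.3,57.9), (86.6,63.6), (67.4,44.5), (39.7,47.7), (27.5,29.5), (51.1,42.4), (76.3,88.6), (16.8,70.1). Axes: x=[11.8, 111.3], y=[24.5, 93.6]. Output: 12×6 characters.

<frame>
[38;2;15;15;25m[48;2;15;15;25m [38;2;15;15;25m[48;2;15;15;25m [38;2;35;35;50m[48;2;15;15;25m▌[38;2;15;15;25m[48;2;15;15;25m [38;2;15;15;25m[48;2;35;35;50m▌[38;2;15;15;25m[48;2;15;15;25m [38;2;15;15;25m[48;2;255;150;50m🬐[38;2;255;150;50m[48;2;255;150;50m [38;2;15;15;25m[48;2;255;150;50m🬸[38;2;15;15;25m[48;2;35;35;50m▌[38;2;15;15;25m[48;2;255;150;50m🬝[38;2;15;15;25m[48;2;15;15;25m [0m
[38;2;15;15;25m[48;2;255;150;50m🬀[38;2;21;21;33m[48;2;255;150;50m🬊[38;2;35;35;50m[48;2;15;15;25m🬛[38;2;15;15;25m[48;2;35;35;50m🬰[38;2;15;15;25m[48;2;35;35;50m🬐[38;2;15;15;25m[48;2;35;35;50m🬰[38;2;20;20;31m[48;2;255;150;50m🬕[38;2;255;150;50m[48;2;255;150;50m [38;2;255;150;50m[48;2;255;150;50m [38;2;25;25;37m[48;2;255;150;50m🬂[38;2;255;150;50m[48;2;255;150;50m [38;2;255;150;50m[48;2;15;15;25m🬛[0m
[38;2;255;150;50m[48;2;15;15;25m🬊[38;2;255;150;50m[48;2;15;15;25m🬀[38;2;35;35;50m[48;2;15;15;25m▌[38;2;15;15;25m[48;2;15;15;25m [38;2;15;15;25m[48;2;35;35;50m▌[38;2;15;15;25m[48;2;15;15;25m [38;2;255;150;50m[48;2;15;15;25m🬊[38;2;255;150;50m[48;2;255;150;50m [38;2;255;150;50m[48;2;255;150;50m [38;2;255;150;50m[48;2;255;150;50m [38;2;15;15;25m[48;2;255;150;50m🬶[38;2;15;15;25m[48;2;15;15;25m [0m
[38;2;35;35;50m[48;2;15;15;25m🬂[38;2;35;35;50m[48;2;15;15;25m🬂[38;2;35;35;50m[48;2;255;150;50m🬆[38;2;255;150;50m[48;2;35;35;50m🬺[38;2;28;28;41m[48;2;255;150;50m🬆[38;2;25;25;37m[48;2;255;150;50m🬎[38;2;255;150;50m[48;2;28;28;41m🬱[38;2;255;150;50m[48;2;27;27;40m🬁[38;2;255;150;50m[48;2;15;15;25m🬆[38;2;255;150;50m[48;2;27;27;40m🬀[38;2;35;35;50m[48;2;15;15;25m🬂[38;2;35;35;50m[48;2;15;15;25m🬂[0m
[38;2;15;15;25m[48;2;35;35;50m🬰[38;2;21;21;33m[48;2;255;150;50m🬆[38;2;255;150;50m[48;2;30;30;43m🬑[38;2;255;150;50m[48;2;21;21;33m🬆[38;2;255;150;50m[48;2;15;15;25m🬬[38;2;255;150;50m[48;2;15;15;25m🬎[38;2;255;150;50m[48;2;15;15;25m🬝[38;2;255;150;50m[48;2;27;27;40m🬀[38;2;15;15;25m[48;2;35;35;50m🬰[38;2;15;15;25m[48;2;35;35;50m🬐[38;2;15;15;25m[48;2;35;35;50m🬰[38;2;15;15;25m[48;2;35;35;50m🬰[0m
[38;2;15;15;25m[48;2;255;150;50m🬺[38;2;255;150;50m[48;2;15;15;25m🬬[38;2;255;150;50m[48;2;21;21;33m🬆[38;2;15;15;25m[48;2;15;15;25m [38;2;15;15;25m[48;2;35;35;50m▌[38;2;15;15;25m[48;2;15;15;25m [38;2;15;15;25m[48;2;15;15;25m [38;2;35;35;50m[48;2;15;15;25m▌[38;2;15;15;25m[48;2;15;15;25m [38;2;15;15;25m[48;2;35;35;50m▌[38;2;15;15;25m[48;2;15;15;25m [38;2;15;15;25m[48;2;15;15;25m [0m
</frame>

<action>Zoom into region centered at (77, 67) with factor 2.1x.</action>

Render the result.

<frame>
[38;2;15;15;25m[48;2;15;15;25m [38;2;15;15;25m[48;2;15;15;25m [38;2;35;35;50m[48;2;15;15;25m▌[38;2;15;15;25m[48;2;15;15;25m [38;2;15;15;25m[48;2;35;35;50m▌[38;2;15;15;25m[48;2;255;150;50m🬝[38;2;15;15;25m[48;2;15;15;25m [38;2;35;35;50m[48;2;15;15;25m▌[38;2;15;15;25m[48;2;15;15;25m [38;2;15;15;25m[48;2;35;35;50m▌[38;2;15;15;25m[48;2;15;15;25m [38;2;15;15;25m[48;2;15;15;25m [0m
[38;2;15;15;25m[48;2;35;35;50m🬰[38;2;15;15;25m[48;2;35;35;50m🬰[38;2;35;35;50m[48;2;15;15;25m🬛[38;2;15;15;25m[48;2;35;35;50m🬰[38;2;27;27;40m[48;2;255;150;50m🬴[38;2;255;150;50m[48;2;255;150;50m [38;2;255;150;50m[48;2;15;15;25m🬺[38;2;31;31;45m[48;2;255;150;50m🬝[38;2;21;21;33m[48;2;255;150;50m🬊[38;2;15;15;25m[48;2;35;35;50m🬐[38;2;15;15;25m[48;2;35;35;50m🬰[38;2;15;15;25m[48;2;35;35;50m🬰[0m
[38;2;15;15;25m[48;2;15;15;25m [38;2;15;15;25m[48;2;15;15;25m [38;2;35;35;50m[48;2;15;15;25m▌[38;2;15;15;25m[48;2;255;150;50m🬝[38;2;15;15;25m[48;2;255;150;50m🬀[38;2;255;150;50m[48;2;255;150;50m [38;2;255;150;50m[48;2;15;15;25m🬝[38;2;255;150;50m[48;2;28;28;41m🬊[38;2;255;150;50m[48;2;15;15;25m🬝[38;2;255;150;50m[48;2;27;27;40m🬀[38;2;15;15;25m[48;2;15;15;25m [38;2;15;15;25m[48;2;15;15;25m [0m
[38;2;35;35;50m[48;2;15;15;25m🬂[38;2;35;35;50m[48;2;15;15;25m🬂[38;2;35;35;50m[48;2;15;15;25m🬕[38;2;35;35;50m[48;2;15;15;25m🬂[38;2;255;150;50m[48;2;21;21;33m🬊[38;2;255;150;50m[48;2;19;19;30m🬀[38;2;23;23;35m[48;2;255;150;50m🬝[38;2;35;35;50m[48;2;255;150;50m🬐[38;2;255;150;50m[48;2;255;150;50m [38;2;35;35;50m[48;2;255;150;50m🬊[38;2;35;35;50m[48;2;15;15;25m🬂[38;2;35;35;50m[48;2;15;15;25m🬂[0m
[38;2;15;15;25m[48;2;35;35;50m🬰[38;2;15;15;25m[48;2;35;35;50m🬰[38;2;35;35;50m[48;2;15;15;25m🬛[38;2;15;15;25m[48;2;35;35;50m🬰[38;2;15;15;25m[48;2;35;35;50m🬐[38;2;19;19;30m[48;2;255;150;50m🬴[38;2;255;150;50m[48;2;255;150;50m [38;2;255;150;50m[48;2;15;15;25m🬛[38;2;255;150;50m[48;2;21;21;33m🬊[38;2;255;150;50m[48;2;31;31;45m🬀[38;2;15;15;25m[48;2;35;35;50m🬰[38;2;15;15;25m[48;2;35;35;50m🬰[0m
[38;2;15;15;25m[48;2;15;15;25m [38;2;15;15;25m[48;2;15;15;25m [38;2;35;35;50m[48;2;15;15;25m▌[38;2;15;15;25m[48;2;15;15;25m [38;2;15;15;25m[48;2;35;35;50m▌[38;2;15;15;25m[48;2;15;15;25m [38;2;15;15;25m[48;2;255;150;50m🬺[38;2;35;35;50m[48;2;15;15;25m▌[38;2;15;15;25m[48;2;15;15;25m [38;2;15;15;25m[48;2;35;35;50m▌[38;2;15;15;25m[48;2;15;15;25m [38;2;15;15;25m[48;2;15;15;25m [0m
</frame>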